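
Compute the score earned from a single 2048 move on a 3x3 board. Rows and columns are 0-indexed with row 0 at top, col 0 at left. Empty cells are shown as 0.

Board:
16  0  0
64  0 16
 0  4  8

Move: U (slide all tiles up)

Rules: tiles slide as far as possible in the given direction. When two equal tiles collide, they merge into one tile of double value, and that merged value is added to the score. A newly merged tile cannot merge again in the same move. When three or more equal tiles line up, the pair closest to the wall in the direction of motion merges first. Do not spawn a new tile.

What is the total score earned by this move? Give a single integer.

Slide up:
col 0: [16, 64, 0] -> [16, 64, 0]  score +0 (running 0)
col 1: [0, 0, 4] -> [4, 0, 0]  score +0 (running 0)
col 2: [0, 16, 8] -> [16, 8, 0]  score +0 (running 0)
Board after move:
16  4 16
64  0  8
 0  0  0

Answer: 0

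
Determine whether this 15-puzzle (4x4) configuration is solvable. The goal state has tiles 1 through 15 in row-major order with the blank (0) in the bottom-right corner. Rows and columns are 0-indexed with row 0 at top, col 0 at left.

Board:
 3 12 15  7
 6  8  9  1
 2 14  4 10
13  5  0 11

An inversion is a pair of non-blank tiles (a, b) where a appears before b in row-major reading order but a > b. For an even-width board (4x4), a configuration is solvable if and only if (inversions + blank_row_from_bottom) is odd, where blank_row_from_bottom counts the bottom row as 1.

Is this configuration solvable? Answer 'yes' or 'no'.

Inversions: 49
Blank is in row 3 (0-indexed from top), which is row 1 counting from the bottom (bottom = 1).
49 + 1 = 50, which is even, so the puzzle is not solvable.

Answer: no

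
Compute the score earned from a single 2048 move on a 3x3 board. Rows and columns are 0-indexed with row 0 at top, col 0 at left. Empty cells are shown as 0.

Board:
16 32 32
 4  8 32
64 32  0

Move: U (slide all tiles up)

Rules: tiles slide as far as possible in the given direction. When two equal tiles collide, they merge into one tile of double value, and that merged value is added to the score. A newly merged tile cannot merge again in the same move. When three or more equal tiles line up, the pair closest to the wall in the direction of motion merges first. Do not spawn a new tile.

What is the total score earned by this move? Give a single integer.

Slide up:
col 0: [16, 4, 64] -> [16, 4, 64]  score +0 (running 0)
col 1: [32, 8, 32] -> [32, 8, 32]  score +0 (running 0)
col 2: [32, 32, 0] -> [64, 0, 0]  score +64 (running 64)
Board after move:
16 32 64
 4  8  0
64 32  0

Answer: 64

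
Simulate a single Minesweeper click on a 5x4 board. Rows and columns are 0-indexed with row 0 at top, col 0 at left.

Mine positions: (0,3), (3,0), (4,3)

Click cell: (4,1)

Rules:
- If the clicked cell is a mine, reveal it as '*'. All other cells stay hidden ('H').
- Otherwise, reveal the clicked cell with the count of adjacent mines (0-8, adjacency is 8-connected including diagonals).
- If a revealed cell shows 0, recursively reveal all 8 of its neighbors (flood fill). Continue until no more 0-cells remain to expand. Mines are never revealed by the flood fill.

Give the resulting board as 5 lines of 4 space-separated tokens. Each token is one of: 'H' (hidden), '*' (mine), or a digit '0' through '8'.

H H H H
H H H H
H H H H
H H H H
H 1 H H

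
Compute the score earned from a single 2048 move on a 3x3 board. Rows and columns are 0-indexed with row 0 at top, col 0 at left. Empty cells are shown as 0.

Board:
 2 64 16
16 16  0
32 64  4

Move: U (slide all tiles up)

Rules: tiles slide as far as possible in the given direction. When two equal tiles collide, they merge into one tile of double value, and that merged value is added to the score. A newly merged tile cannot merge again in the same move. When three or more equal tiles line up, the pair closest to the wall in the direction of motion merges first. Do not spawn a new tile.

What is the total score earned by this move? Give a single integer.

Answer: 0

Derivation:
Slide up:
col 0: [2, 16, 32] -> [2, 16, 32]  score +0 (running 0)
col 1: [64, 16, 64] -> [64, 16, 64]  score +0 (running 0)
col 2: [16, 0, 4] -> [16, 4, 0]  score +0 (running 0)
Board after move:
 2 64 16
16 16  4
32 64  0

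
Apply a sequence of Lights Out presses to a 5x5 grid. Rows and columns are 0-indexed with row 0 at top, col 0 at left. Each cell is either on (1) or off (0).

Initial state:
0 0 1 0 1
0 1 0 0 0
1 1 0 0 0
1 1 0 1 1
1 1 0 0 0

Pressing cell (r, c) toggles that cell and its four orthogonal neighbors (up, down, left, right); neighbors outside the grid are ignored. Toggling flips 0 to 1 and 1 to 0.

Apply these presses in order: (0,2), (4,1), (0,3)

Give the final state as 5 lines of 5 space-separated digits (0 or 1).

Answer: 0 1 1 0 0
0 1 1 1 0
1 1 0 0 0
1 0 0 1 1
0 0 1 0 0

Derivation:
After press 1 at (0,2):
0 1 0 1 1
0 1 1 0 0
1 1 0 0 0
1 1 0 1 1
1 1 0 0 0

After press 2 at (4,1):
0 1 0 1 1
0 1 1 0 0
1 1 0 0 0
1 0 0 1 1
0 0 1 0 0

After press 3 at (0,3):
0 1 1 0 0
0 1 1 1 0
1 1 0 0 0
1 0 0 1 1
0 0 1 0 0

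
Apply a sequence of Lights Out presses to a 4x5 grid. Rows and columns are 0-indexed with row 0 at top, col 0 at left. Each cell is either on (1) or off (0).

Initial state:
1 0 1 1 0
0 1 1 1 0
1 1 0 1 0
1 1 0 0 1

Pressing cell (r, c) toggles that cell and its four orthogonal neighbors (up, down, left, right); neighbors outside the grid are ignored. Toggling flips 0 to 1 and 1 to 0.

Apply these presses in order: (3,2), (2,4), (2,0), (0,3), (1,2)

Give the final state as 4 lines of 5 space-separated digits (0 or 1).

After press 1 at (3,2):
1 0 1 1 0
0 1 1 1 0
1 1 1 1 0
1 0 1 1 1

After press 2 at (2,4):
1 0 1 1 0
0 1 1 1 1
1 1 1 0 1
1 0 1 1 0

After press 3 at (2,0):
1 0 1 1 0
1 1 1 1 1
0 0 1 0 1
0 0 1 1 0

After press 4 at (0,3):
1 0 0 0 1
1 1 1 0 1
0 0 1 0 1
0 0 1 1 0

After press 5 at (1,2):
1 0 1 0 1
1 0 0 1 1
0 0 0 0 1
0 0 1 1 0

Answer: 1 0 1 0 1
1 0 0 1 1
0 0 0 0 1
0 0 1 1 0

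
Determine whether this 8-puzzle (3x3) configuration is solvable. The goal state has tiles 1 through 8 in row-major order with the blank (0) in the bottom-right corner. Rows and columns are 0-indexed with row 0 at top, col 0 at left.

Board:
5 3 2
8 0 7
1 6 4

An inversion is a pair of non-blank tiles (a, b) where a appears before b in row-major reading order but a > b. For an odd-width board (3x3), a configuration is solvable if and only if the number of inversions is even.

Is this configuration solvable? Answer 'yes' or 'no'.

Answer: no

Derivation:
Inversions (pairs i<j in row-major order where tile[i] > tile[j] > 0): 15
15 is odd, so the puzzle is not solvable.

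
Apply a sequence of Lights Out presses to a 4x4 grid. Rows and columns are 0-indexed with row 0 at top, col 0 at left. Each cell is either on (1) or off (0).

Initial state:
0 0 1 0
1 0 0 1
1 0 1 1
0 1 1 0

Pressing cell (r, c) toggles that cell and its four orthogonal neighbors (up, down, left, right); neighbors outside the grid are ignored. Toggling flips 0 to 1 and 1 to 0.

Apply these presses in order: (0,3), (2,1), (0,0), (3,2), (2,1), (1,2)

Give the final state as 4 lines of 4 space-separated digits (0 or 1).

Answer: 1 1 1 1
0 1 1 1
1 0 1 1
0 0 0 1

Derivation:
After press 1 at (0,3):
0 0 0 1
1 0 0 0
1 0 1 1
0 1 1 0

After press 2 at (2,1):
0 0 0 1
1 1 0 0
0 1 0 1
0 0 1 0

After press 3 at (0,0):
1 1 0 1
0 1 0 0
0 1 0 1
0 0 1 0

After press 4 at (3,2):
1 1 0 1
0 1 0 0
0 1 1 1
0 1 0 1

After press 5 at (2,1):
1 1 0 1
0 0 0 0
1 0 0 1
0 0 0 1

After press 6 at (1,2):
1 1 1 1
0 1 1 1
1 0 1 1
0 0 0 1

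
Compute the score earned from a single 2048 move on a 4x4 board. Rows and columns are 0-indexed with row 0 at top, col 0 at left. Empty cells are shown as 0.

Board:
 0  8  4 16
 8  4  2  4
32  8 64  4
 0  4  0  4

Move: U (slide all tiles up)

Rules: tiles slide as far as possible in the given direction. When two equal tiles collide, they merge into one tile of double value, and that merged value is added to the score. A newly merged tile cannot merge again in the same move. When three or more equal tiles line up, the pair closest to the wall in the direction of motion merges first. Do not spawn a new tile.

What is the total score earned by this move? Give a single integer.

Slide up:
col 0: [0, 8, 32, 0] -> [8, 32, 0, 0]  score +0 (running 0)
col 1: [8, 4, 8, 4] -> [8, 4, 8, 4]  score +0 (running 0)
col 2: [4, 2, 64, 0] -> [4, 2, 64, 0]  score +0 (running 0)
col 3: [16, 4, 4, 4] -> [16, 8, 4, 0]  score +8 (running 8)
Board after move:
 8  8  4 16
32  4  2  8
 0  8 64  4
 0  4  0  0

Answer: 8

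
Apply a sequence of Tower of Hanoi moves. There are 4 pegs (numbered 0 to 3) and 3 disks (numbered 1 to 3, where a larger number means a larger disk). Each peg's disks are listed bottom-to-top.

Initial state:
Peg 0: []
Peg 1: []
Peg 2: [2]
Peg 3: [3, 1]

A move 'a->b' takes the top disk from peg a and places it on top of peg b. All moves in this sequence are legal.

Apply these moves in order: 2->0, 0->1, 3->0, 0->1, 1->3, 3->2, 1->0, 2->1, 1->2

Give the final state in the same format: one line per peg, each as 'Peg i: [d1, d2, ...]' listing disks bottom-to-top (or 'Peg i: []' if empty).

After move 1 (2->0):
Peg 0: [2]
Peg 1: []
Peg 2: []
Peg 3: [3, 1]

After move 2 (0->1):
Peg 0: []
Peg 1: [2]
Peg 2: []
Peg 3: [3, 1]

After move 3 (3->0):
Peg 0: [1]
Peg 1: [2]
Peg 2: []
Peg 3: [3]

After move 4 (0->1):
Peg 0: []
Peg 1: [2, 1]
Peg 2: []
Peg 3: [3]

After move 5 (1->3):
Peg 0: []
Peg 1: [2]
Peg 2: []
Peg 3: [3, 1]

After move 6 (3->2):
Peg 0: []
Peg 1: [2]
Peg 2: [1]
Peg 3: [3]

After move 7 (1->0):
Peg 0: [2]
Peg 1: []
Peg 2: [1]
Peg 3: [3]

After move 8 (2->1):
Peg 0: [2]
Peg 1: [1]
Peg 2: []
Peg 3: [3]

After move 9 (1->2):
Peg 0: [2]
Peg 1: []
Peg 2: [1]
Peg 3: [3]

Answer: Peg 0: [2]
Peg 1: []
Peg 2: [1]
Peg 3: [3]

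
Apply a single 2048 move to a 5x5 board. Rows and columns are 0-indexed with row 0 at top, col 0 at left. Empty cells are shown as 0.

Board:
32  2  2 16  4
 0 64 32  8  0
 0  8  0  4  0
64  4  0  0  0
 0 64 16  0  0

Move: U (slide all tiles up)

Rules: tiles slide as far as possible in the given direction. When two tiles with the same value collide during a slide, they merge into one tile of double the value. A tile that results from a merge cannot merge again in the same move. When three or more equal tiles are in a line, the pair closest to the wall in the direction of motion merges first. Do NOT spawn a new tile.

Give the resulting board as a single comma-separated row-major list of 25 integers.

Slide up:
col 0: [32, 0, 0, 64, 0] -> [32, 64, 0, 0, 0]
col 1: [2, 64, 8, 4, 64] -> [2, 64, 8, 4, 64]
col 2: [2, 32, 0, 0, 16] -> [2, 32, 16, 0, 0]
col 3: [16, 8, 4, 0, 0] -> [16, 8, 4, 0, 0]
col 4: [4, 0, 0, 0, 0] -> [4, 0, 0, 0, 0]

Answer: 32, 2, 2, 16, 4, 64, 64, 32, 8, 0, 0, 8, 16, 4, 0, 0, 4, 0, 0, 0, 0, 64, 0, 0, 0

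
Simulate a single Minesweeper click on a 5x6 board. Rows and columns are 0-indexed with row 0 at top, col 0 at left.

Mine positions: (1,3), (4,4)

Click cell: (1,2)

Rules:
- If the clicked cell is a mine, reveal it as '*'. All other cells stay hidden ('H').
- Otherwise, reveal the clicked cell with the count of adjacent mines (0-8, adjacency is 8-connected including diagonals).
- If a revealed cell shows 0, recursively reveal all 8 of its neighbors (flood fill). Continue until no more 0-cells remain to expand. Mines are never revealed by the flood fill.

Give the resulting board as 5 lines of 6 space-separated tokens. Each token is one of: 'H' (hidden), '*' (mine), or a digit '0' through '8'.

H H H H H H
H H 1 H H H
H H H H H H
H H H H H H
H H H H H H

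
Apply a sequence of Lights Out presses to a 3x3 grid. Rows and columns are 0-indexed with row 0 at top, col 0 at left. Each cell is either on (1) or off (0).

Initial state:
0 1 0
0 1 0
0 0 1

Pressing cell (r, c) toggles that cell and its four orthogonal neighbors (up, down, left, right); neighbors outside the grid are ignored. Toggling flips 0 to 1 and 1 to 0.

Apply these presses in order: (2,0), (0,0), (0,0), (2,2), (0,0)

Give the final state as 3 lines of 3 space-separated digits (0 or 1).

Answer: 1 0 0
0 1 1
1 0 0

Derivation:
After press 1 at (2,0):
0 1 0
1 1 0
1 1 1

After press 2 at (0,0):
1 0 0
0 1 0
1 1 1

After press 3 at (0,0):
0 1 0
1 1 0
1 1 1

After press 4 at (2,2):
0 1 0
1 1 1
1 0 0

After press 5 at (0,0):
1 0 0
0 1 1
1 0 0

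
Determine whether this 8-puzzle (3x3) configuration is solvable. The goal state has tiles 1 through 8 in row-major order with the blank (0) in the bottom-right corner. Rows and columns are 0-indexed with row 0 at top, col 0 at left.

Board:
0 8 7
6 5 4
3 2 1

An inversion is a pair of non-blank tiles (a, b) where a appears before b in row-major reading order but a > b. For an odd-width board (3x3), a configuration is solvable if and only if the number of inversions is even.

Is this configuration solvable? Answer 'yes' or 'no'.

Answer: yes

Derivation:
Inversions (pairs i<j in row-major order where tile[i] > tile[j] > 0): 28
28 is even, so the puzzle is solvable.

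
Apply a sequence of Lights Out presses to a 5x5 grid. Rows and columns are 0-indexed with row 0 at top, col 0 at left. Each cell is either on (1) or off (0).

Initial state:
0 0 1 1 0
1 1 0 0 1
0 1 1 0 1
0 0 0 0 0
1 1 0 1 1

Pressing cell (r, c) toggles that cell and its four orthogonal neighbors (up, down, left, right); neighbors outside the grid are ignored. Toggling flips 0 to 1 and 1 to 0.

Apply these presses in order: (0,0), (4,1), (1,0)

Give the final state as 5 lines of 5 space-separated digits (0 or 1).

After press 1 at (0,0):
1 1 1 1 0
0 1 0 0 1
0 1 1 0 1
0 0 0 0 0
1 1 0 1 1

After press 2 at (4,1):
1 1 1 1 0
0 1 0 0 1
0 1 1 0 1
0 1 0 0 0
0 0 1 1 1

After press 3 at (1,0):
0 1 1 1 0
1 0 0 0 1
1 1 1 0 1
0 1 0 0 0
0 0 1 1 1

Answer: 0 1 1 1 0
1 0 0 0 1
1 1 1 0 1
0 1 0 0 0
0 0 1 1 1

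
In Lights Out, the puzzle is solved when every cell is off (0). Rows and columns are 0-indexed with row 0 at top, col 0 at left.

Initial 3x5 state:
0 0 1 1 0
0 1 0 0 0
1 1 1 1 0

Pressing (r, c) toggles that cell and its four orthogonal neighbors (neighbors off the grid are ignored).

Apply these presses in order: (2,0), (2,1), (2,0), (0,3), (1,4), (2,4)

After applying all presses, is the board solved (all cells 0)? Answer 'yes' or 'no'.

After press 1 at (2,0):
0 0 1 1 0
1 1 0 0 0
0 0 1 1 0

After press 2 at (2,1):
0 0 1 1 0
1 0 0 0 0
1 1 0 1 0

After press 3 at (2,0):
0 0 1 1 0
0 0 0 0 0
0 0 0 1 0

After press 4 at (0,3):
0 0 0 0 1
0 0 0 1 0
0 0 0 1 0

After press 5 at (1,4):
0 0 0 0 0
0 0 0 0 1
0 0 0 1 1

After press 6 at (2,4):
0 0 0 0 0
0 0 0 0 0
0 0 0 0 0

Lights still on: 0

Answer: yes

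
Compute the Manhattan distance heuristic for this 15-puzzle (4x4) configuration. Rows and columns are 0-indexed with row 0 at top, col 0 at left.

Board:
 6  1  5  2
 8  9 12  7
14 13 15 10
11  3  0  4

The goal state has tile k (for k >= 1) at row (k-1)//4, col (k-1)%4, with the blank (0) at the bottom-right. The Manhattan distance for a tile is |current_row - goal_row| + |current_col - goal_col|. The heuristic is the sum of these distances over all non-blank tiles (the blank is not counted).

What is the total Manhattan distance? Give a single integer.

Answer: 33

Derivation:
Tile 6: at (0,0), goal (1,1), distance |0-1|+|0-1| = 2
Tile 1: at (0,1), goal (0,0), distance |0-0|+|1-0| = 1
Tile 5: at (0,2), goal (1,0), distance |0-1|+|2-0| = 3
Tile 2: at (0,3), goal (0,1), distance |0-0|+|3-1| = 2
Tile 8: at (1,0), goal (1,3), distance |1-1|+|0-3| = 3
Tile 9: at (1,1), goal (2,0), distance |1-2|+|1-0| = 2
Tile 12: at (1,2), goal (2,3), distance |1-2|+|2-3| = 2
Tile 7: at (1,3), goal (1,2), distance |1-1|+|3-2| = 1
Tile 14: at (2,0), goal (3,1), distance |2-3|+|0-1| = 2
Tile 13: at (2,1), goal (3,0), distance |2-3|+|1-0| = 2
Tile 15: at (2,2), goal (3,2), distance |2-3|+|2-2| = 1
Tile 10: at (2,3), goal (2,1), distance |2-2|+|3-1| = 2
Tile 11: at (3,0), goal (2,2), distance |3-2|+|0-2| = 3
Tile 3: at (3,1), goal (0,2), distance |3-0|+|1-2| = 4
Tile 4: at (3,3), goal (0,3), distance |3-0|+|3-3| = 3
Sum: 2 + 1 + 3 + 2 + 3 + 2 + 2 + 1 + 2 + 2 + 1 + 2 + 3 + 4 + 3 = 33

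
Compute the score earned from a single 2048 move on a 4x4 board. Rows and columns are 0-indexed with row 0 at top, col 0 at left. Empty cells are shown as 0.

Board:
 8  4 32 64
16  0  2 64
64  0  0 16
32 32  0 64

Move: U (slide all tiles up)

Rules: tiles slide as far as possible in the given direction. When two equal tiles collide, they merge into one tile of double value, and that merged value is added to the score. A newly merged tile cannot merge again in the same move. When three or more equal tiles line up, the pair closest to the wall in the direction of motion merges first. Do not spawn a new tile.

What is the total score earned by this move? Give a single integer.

Answer: 128

Derivation:
Slide up:
col 0: [8, 16, 64, 32] -> [8, 16, 64, 32]  score +0 (running 0)
col 1: [4, 0, 0, 32] -> [4, 32, 0, 0]  score +0 (running 0)
col 2: [32, 2, 0, 0] -> [32, 2, 0, 0]  score +0 (running 0)
col 3: [64, 64, 16, 64] -> [128, 16, 64, 0]  score +128 (running 128)
Board after move:
  8   4  32 128
 16  32   2  16
 64   0   0  64
 32   0   0   0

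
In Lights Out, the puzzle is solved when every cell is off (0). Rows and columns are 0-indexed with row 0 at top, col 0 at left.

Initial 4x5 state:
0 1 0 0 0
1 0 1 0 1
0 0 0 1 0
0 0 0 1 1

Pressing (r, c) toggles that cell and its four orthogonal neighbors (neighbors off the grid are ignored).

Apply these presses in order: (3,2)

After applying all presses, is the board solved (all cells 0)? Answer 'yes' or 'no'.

Answer: no

Derivation:
After press 1 at (3,2):
0 1 0 0 0
1 0 1 0 1
0 0 1 1 0
0 1 1 0 1

Lights still on: 9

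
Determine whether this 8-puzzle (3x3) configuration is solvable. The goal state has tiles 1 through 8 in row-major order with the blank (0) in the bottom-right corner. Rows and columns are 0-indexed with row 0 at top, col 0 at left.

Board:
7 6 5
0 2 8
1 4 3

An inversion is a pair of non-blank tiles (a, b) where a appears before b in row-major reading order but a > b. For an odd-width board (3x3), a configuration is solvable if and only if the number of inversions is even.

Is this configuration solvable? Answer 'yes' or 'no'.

Answer: yes

Derivation:
Inversions (pairs i<j in row-major order where tile[i] > tile[j] > 0): 20
20 is even, so the puzzle is solvable.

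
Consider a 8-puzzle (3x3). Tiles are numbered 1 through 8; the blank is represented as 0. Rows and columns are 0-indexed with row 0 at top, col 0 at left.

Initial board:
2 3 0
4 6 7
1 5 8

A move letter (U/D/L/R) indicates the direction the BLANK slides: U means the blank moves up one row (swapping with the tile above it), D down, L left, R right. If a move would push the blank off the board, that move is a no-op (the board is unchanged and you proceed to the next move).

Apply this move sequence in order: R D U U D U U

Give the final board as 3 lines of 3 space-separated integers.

Answer: 2 3 0
4 6 7
1 5 8

Derivation:
After move 1 (R):
2 3 0
4 6 7
1 5 8

After move 2 (D):
2 3 7
4 6 0
1 5 8

After move 3 (U):
2 3 0
4 6 7
1 5 8

After move 4 (U):
2 3 0
4 6 7
1 5 8

After move 5 (D):
2 3 7
4 6 0
1 5 8

After move 6 (U):
2 3 0
4 6 7
1 5 8

After move 7 (U):
2 3 0
4 6 7
1 5 8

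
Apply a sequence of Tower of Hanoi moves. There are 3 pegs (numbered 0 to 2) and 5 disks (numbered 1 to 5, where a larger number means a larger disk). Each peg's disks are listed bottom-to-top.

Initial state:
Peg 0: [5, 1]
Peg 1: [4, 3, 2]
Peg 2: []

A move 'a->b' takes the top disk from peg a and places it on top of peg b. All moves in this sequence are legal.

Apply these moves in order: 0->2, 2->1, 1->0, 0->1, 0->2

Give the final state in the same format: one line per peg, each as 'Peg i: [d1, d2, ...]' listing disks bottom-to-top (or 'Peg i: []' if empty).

After move 1 (0->2):
Peg 0: [5]
Peg 1: [4, 3, 2]
Peg 2: [1]

After move 2 (2->1):
Peg 0: [5]
Peg 1: [4, 3, 2, 1]
Peg 2: []

After move 3 (1->0):
Peg 0: [5, 1]
Peg 1: [4, 3, 2]
Peg 2: []

After move 4 (0->1):
Peg 0: [5]
Peg 1: [4, 3, 2, 1]
Peg 2: []

After move 5 (0->2):
Peg 0: []
Peg 1: [4, 3, 2, 1]
Peg 2: [5]

Answer: Peg 0: []
Peg 1: [4, 3, 2, 1]
Peg 2: [5]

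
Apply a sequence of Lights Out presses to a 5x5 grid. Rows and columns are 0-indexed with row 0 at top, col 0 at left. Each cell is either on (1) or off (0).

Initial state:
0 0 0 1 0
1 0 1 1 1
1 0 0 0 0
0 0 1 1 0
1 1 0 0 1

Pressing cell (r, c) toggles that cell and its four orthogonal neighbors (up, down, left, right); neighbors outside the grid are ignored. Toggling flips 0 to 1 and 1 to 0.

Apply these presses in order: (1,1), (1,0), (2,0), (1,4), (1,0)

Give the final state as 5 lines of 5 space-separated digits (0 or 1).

After press 1 at (1,1):
0 1 0 1 0
0 1 0 1 1
1 1 0 0 0
0 0 1 1 0
1 1 0 0 1

After press 2 at (1,0):
1 1 0 1 0
1 0 0 1 1
0 1 0 0 0
0 0 1 1 0
1 1 0 0 1

After press 3 at (2,0):
1 1 0 1 0
0 0 0 1 1
1 0 0 0 0
1 0 1 1 0
1 1 0 0 1

After press 4 at (1,4):
1 1 0 1 1
0 0 0 0 0
1 0 0 0 1
1 0 1 1 0
1 1 0 0 1

After press 5 at (1,0):
0 1 0 1 1
1 1 0 0 0
0 0 0 0 1
1 0 1 1 0
1 1 0 0 1

Answer: 0 1 0 1 1
1 1 0 0 0
0 0 0 0 1
1 0 1 1 0
1 1 0 0 1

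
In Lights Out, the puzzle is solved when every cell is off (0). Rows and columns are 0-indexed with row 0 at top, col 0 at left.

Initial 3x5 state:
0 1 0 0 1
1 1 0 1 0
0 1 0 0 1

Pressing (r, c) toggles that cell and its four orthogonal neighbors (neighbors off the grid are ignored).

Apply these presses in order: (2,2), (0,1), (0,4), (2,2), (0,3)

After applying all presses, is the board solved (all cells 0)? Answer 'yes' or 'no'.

After press 1 at (2,2):
0 1 0 0 1
1 1 1 1 0
0 0 1 1 1

After press 2 at (0,1):
1 0 1 0 1
1 0 1 1 0
0 0 1 1 1

After press 3 at (0,4):
1 0 1 1 0
1 0 1 1 1
0 0 1 1 1

After press 4 at (2,2):
1 0 1 1 0
1 0 0 1 1
0 1 0 0 1

After press 5 at (0,3):
1 0 0 0 1
1 0 0 0 1
0 1 0 0 1

Lights still on: 6

Answer: no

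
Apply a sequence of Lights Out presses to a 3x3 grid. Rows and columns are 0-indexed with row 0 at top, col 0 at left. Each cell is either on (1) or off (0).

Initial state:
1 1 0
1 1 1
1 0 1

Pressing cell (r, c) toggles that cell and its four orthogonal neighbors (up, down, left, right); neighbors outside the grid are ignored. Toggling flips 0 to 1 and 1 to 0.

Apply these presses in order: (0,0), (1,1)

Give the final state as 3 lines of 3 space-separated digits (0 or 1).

Answer: 0 1 0
1 0 0
1 1 1

Derivation:
After press 1 at (0,0):
0 0 0
0 1 1
1 0 1

After press 2 at (1,1):
0 1 0
1 0 0
1 1 1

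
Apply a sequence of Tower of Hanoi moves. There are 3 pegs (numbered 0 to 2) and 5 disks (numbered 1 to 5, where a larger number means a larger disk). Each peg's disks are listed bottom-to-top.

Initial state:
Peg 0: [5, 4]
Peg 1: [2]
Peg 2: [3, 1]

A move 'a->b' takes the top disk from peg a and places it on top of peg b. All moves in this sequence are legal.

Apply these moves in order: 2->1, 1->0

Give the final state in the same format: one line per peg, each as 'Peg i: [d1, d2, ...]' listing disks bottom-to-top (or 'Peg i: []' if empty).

After move 1 (2->1):
Peg 0: [5, 4]
Peg 1: [2, 1]
Peg 2: [3]

After move 2 (1->0):
Peg 0: [5, 4, 1]
Peg 1: [2]
Peg 2: [3]

Answer: Peg 0: [5, 4, 1]
Peg 1: [2]
Peg 2: [3]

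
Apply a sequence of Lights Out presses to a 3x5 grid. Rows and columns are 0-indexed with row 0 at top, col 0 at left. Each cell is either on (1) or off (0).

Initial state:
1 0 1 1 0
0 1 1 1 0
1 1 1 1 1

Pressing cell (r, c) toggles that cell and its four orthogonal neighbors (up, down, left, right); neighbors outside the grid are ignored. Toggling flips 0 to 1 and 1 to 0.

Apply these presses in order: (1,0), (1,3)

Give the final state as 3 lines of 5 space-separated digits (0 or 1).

Answer: 0 0 1 0 0
1 0 0 0 1
0 1 1 0 1

Derivation:
After press 1 at (1,0):
0 0 1 1 0
1 0 1 1 0
0 1 1 1 1

After press 2 at (1,3):
0 0 1 0 0
1 0 0 0 1
0 1 1 0 1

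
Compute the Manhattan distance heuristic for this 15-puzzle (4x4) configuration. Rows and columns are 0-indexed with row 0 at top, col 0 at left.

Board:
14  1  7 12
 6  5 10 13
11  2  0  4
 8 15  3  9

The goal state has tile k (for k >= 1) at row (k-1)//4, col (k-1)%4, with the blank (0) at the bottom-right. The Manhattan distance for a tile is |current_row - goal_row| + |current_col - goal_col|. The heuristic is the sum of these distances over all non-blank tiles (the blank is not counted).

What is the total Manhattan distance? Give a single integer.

Answer: 36

Derivation:
Tile 14: at (0,0), goal (3,1), distance |0-3|+|0-1| = 4
Tile 1: at (0,1), goal (0,0), distance |0-0|+|1-0| = 1
Tile 7: at (0,2), goal (1,2), distance |0-1|+|2-2| = 1
Tile 12: at (0,3), goal (2,3), distance |0-2|+|3-3| = 2
Tile 6: at (1,0), goal (1,1), distance |1-1|+|0-1| = 1
Tile 5: at (1,1), goal (1,0), distance |1-1|+|1-0| = 1
Tile 10: at (1,2), goal (2,1), distance |1-2|+|2-1| = 2
Tile 13: at (1,3), goal (3,0), distance |1-3|+|3-0| = 5
Tile 11: at (2,0), goal (2,2), distance |2-2|+|0-2| = 2
Tile 2: at (2,1), goal (0,1), distance |2-0|+|1-1| = 2
Tile 4: at (2,3), goal (0,3), distance |2-0|+|3-3| = 2
Tile 8: at (3,0), goal (1,3), distance |3-1|+|0-3| = 5
Tile 15: at (3,1), goal (3,2), distance |3-3|+|1-2| = 1
Tile 3: at (3,2), goal (0,2), distance |3-0|+|2-2| = 3
Tile 9: at (3,3), goal (2,0), distance |3-2|+|3-0| = 4
Sum: 4 + 1 + 1 + 2 + 1 + 1 + 2 + 5 + 2 + 2 + 2 + 5 + 1 + 3 + 4 = 36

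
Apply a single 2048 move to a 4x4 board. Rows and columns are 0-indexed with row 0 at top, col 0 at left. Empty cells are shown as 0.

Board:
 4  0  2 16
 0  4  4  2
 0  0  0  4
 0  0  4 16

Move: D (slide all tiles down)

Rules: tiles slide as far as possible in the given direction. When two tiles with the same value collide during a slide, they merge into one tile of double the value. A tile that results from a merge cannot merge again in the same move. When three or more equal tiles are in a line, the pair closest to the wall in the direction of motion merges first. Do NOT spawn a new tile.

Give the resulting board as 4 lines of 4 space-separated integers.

Answer:  0  0  0 16
 0  0  0  2
 0  0  2  4
 4  4  8 16

Derivation:
Slide down:
col 0: [4, 0, 0, 0] -> [0, 0, 0, 4]
col 1: [0, 4, 0, 0] -> [0, 0, 0, 4]
col 2: [2, 4, 0, 4] -> [0, 0, 2, 8]
col 3: [16, 2, 4, 16] -> [16, 2, 4, 16]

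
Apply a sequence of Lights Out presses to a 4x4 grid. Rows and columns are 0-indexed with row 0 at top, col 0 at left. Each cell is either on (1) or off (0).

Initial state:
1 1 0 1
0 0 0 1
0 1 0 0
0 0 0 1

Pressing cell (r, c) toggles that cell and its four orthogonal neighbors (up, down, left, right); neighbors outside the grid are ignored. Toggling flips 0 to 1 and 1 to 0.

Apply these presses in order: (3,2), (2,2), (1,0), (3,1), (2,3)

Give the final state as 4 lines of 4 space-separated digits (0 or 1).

After press 1 at (3,2):
1 1 0 1
0 0 0 1
0 1 1 0
0 1 1 0

After press 2 at (2,2):
1 1 0 1
0 0 1 1
0 0 0 1
0 1 0 0

After press 3 at (1,0):
0 1 0 1
1 1 1 1
1 0 0 1
0 1 0 0

After press 4 at (3,1):
0 1 0 1
1 1 1 1
1 1 0 1
1 0 1 0

After press 5 at (2,3):
0 1 0 1
1 1 1 0
1 1 1 0
1 0 1 1

Answer: 0 1 0 1
1 1 1 0
1 1 1 0
1 0 1 1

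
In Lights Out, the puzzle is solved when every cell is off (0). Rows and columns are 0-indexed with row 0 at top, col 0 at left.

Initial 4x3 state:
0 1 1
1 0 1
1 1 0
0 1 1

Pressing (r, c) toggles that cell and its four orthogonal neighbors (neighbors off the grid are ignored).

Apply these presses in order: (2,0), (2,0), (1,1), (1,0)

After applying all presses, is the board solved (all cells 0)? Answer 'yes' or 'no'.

After press 1 at (2,0):
0 1 1
0 0 1
0 0 0
1 1 1

After press 2 at (2,0):
0 1 1
1 0 1
1 1 0
0 1 1

After press 3 at (1,1):
0 0 1
0 1 0
1 0 0
0 1 1

After press 4 at (1,0):
1 0 1
1 0 0
0 0 0
0 1 1

Lights still on: 5

Answer: no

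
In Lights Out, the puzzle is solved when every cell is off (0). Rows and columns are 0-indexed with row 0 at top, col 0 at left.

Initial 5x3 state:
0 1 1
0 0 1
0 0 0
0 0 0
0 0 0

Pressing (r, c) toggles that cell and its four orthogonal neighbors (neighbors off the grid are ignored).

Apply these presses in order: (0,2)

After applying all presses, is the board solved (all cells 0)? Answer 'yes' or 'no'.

After press 1 at (0,2):
0 0 0
0 0 0
0 0 0
0 0 0
0 0 0

Lights still on: 0

Answer: yes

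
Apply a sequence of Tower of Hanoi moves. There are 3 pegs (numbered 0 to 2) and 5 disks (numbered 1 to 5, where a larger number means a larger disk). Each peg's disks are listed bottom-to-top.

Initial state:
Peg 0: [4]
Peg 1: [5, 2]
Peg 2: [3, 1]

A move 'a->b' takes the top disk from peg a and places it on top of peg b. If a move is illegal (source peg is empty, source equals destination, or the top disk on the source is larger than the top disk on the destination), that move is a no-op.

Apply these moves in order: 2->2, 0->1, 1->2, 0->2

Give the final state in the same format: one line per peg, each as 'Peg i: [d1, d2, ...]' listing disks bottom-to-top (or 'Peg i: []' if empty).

Answer: Peg 0: [4]
Peg 1: [5, 2]
Peg 2: [3, 1]

Derivation:
After move 1 (2->2):
Peg 0: [4]
Peg 1: [5, 2]
Peg 2: [3, 1]

After move 2 (0->1):
Peg 0: [4]
Peg 1: [5, 2]
Peg 2: [3, 1]

After move 3 (1->2):
Peg 0: [4]
Peg 1: [5, 2]
Peg 2: [3, 1]

After move 4 (0->2):
Peg 0: [4]
Peg 1: [5, 2]
Peg 2: [3, 1]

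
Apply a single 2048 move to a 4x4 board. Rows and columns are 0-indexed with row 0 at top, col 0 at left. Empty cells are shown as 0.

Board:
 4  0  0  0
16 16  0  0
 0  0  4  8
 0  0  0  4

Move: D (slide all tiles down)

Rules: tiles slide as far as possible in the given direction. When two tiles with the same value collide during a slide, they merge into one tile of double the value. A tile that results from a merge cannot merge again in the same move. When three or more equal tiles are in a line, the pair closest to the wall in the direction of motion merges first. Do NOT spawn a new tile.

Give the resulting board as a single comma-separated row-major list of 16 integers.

Answer: 0, 0, 0, 0, 0, 0, 0, 0, 4, 0, 0, 8, 16, 16, 4, 4

Derivation:
Slide down:
col 0: [4, 16, 0, 0] -> [0, 0, 4, 16]
col 1: [0, 16, 0, 0] -> [0, 0, 0, 16]
col 2: [0, 0, 4, 0] -> [0, 0, 0, 4]
col 3: [0, 0, 8, 4] -> [0, 0, 8, 4]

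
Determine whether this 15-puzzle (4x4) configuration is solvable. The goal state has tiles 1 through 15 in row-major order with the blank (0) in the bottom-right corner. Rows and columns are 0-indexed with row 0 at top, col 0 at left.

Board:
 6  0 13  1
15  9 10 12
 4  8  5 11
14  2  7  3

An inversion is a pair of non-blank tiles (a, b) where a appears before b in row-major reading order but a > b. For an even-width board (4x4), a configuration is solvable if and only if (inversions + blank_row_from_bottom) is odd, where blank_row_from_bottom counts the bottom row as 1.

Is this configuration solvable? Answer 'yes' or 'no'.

Answer: yes

Derivation:
Inversions: 61
Blank is in row 0 (0-indexed from top), which is row 4 counting from the bottom (bottom = 1).
61 + 4 = 65, which is odd, so the puzzle is solvable.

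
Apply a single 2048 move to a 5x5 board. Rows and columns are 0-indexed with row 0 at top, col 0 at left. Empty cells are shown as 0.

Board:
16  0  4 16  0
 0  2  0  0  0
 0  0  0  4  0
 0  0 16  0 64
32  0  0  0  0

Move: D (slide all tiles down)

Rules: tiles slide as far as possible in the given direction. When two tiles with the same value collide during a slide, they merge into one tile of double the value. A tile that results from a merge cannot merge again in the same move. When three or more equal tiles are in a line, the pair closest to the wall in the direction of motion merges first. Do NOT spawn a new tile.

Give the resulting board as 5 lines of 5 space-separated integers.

Slide down:
col 0: [16, 0, 0, 0, 32] -> [0, 0, 0, 16, 32]
col 1: [0, 2, 0, 0, 0] -> [0, 0, 0, 0, 2]
col 2: [4, 0, 0, 16, 0] -> [0, 0, 0, 4, 16]
col 3: [16, 0, 4, 0, 0] -> [0, 0, 0, 16, 4]
col 4: [0, 0, 0, 64, 0] -> [0, 0, 0, 0, 64]

Answer:  0  0  0  0  0
 0  0  0  0  0
 0  0  0  0  0
16  0  4 16  0
32  2 16  4 64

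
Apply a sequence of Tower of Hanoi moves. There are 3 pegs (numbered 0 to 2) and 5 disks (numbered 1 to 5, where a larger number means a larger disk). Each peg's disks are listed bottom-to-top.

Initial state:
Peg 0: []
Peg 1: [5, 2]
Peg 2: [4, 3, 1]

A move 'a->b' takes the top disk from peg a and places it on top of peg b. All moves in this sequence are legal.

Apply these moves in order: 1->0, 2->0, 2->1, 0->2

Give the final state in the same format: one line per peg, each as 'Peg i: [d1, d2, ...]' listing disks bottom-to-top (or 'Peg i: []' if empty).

Answer: Peg 0: [2]
Peg 1: [5, 3]
Peg 2: [4, 1]

Derivation:
After move 1 (1->0):
Peg 0: [2]
Peg 1: [5]
Peg 2: [4, 3, 1]

After move 2 (2->0):
Peg 0: [2, 1]
Peg 1: [5]
Peg 2: [4, 3]

After move 3 (2->1):
Peg 0: [2, 1]
Peg 1: [5, 3]
Peg 2: [4]

After move 4 (0->2):
Peg 0: [2]
Peg 1: [5, 3]
Peg 2: [4, 1]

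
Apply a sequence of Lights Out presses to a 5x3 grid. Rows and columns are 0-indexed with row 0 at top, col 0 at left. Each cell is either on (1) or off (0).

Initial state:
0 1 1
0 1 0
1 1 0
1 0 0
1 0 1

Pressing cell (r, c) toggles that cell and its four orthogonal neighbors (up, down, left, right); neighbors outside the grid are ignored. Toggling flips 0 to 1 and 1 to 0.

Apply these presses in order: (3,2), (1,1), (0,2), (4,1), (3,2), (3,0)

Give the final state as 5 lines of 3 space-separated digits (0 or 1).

Answer: 0 1 0
1 0 0
0 0 0
0 0 0
1 1 0

Derivation:
After press 1 at (3,2):
0 1 1
0 1 0
1 1 1
1 1 1
1 0 0

After press 2 at (1,1):
0 0 1
1 0 1
1 0 1
1 1 1
1 0 0

After press 3 at (0,2):
0 1 0
1 0 0
1 0 1
1 1 1
1 0 0

After press 4 at (4,1):
0 1 0
1 0 0
1 0 1
1 0 1
0 1 1

After press 5 at (3,2):
0 1 0
1 0 0
1 0 0
1 1 0
0 1 0

After press 6 at (3,0):
0 1 0
1 0 0
0 0 0
0 0 0
1 1 0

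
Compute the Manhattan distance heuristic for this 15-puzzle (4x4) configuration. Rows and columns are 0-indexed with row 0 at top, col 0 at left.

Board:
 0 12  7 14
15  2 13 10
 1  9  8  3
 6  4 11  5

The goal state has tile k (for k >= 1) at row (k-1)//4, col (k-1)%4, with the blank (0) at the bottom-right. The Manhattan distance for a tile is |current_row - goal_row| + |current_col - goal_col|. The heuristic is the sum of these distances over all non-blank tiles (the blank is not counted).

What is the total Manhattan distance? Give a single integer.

Answer: 44

Derivation:
Tile 12: (0,1)->(2,3) = 4
Tile 7: (0,2)->(1,2) = 1
Tile 14: (0,3)->(3,1) = 5
Tile 15: (1,0)->(3,2) = 4
Tile 2: (1,1)->(0,1) = 1
Tile 13: (1,2)->(3,0) = 4
Tile 10: (1,3)->(2,1) = 3
Tile 1: (2,0)->(0,0) = 2
Tile 9: (2,1)->(2,0) = 1
Tile 8: (2,2)->(1,3) = 2
Tile 3: (2,3)->(0,2) = 3
Tile 6: (3,0)->(1,1) = 3
Tile 4: (3,1)->(0,3) = 5
Tile 11: (3,2)->(2,2) = 1
Tile 5: (3,3)->(1,0) = 5
Sum: 4 + 1 + 5 + 4 + 1 + 4 + 3 + 2 + 1 + 2 + 3 + 3 + 5 + 1 + 5 = 44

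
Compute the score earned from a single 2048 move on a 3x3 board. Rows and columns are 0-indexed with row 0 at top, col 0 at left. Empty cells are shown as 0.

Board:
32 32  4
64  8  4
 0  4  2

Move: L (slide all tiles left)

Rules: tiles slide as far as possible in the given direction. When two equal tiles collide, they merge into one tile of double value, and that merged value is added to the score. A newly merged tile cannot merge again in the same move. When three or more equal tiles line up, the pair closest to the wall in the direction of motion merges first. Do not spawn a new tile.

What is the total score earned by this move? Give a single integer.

Answer: 64

Derivation:
Slide left:
row 0: [32, 32, 4] -> [64, 4, 0]  score +64 (running 64)
row 1: [64, 8, 4] -> [64, 8, 4]  score +0 (running 64)
row 2: [0, 4, 2] -> [4, 2, 0]  score +0 (running 64)
Board after move:
64  4  0
64  8  4
 4  2  0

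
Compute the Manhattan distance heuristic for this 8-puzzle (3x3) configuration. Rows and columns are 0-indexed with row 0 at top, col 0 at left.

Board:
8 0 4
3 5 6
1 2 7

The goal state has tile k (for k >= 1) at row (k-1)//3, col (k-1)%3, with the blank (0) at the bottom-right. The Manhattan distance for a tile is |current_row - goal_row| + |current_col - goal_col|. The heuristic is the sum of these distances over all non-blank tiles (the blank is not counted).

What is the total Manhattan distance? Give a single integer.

Answer: 15

Derivation:
Tile 8: at (0,0), goal (2,1), distance |0-2|+|0-1| = 3
Tile 4: at (0,2), goal (1,0), distance |0-1|+|2-0| = 3
Tile 3: at (1,0), goal (0,2), distance |1-0|+|0-2| = 3
Tile 5: at (1,1), goal (1,1), distance |1-1|+|1-1| = 0
Tile 6: at (1,2), goal (1,2), distance |1-1|+|2-2| = 0
Tile 1: at (2,0), goal (0,0), distance |2-0|+|0-0| = 2
Tile 2: at (2,1), goal (0,1), distance |2-0|+|1-1| = 2
Tile 7: at (2,2), goal (2,0), distance |2-2|+|2-0| = 2
Sum: 3 + 3 + 3 + 0 + 0 + 2 + 2 + 2 = 15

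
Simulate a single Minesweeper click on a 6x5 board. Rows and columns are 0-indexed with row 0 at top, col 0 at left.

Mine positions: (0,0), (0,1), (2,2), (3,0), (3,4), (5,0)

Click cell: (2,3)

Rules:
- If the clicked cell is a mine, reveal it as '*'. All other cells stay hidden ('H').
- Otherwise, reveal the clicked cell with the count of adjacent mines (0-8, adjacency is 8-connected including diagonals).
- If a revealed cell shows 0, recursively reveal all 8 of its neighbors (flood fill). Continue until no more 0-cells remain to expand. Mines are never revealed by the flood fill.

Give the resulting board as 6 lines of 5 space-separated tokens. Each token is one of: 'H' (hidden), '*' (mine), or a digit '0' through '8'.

H H H H H
H H H H H
H H H 2 H
H H H H H
H H H H H
H H H H H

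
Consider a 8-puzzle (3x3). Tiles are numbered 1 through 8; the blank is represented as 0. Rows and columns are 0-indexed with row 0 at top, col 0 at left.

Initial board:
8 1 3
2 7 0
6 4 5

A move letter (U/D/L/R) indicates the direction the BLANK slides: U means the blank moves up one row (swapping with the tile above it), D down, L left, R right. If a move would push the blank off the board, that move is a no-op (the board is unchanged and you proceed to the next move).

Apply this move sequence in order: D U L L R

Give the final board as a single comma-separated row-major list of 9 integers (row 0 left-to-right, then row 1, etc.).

Answer: 8, 1, 3, 2, 0, 7, 6, 4, 5

Derivation:
After move 1 (D):
8 1 3
2 7 5
6 4 0

After move 2 (U):
8 1 3
2 7 0
6 4 5

After move 3 (L):
8 1 3
2 0 7
6 4 5

After move 4 (L):
8 1 3
0 2 7
6 4 5

After move 5 (R):
8 1 3
2 0 7
6 4 5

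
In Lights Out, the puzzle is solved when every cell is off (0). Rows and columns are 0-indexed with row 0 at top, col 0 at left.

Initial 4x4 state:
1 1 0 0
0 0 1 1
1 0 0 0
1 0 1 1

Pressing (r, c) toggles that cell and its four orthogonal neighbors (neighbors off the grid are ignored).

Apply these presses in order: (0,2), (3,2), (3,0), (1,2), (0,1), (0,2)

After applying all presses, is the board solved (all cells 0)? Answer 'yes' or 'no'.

Answer: yes

Derivation:
After press 1 at (0,2):
1 0 1 1
0 0 0 1
1 0 0 0
1 0 1 1

After press 2 at (3,2):
1 0 1 1
0 0 0 1
1 0 1 0
1 1 0 0

After press 3 at (3,0):
1 0 1 1
0 0 0 1
0 0 1 0
0 0 0 0

After press 4 at (1,2):
1 0 0 1
0 1 1 0
0 0 0 0
0 0 0 0

After press 5 at (0,1):
0 1 1 1
0 0 1 0
0 0 0 0
0 0 0 0

After press 6 at (0,2):
0 0 0 0
0 0 0 0
0 0 0 0
0 0 0 0

Lights still on: 0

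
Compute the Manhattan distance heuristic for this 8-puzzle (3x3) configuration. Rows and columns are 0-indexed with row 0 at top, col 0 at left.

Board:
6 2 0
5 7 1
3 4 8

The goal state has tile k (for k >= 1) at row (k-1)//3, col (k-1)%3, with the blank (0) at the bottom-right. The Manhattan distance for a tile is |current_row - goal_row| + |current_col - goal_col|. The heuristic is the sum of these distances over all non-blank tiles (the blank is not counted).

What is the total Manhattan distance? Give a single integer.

Answer: 16

Derivation:
Tile 6: (0,0)->(1,2) = 3
Tile 2: (0,1)->(0,1) = 0
Tile 5: (1,0)->(1,1) = 1
Tile 7: (1,1)->(2,0) = 2
Tile 1: (1,2)->(0,0) = 3
Tile 3: (2,0)->(0,2) = 4
Tile 4: (2,1)->(1,0) = 2
Tile 8: (2,2)->(2,1) = 1
Sum: 3 + 0 + 1 + 2 + 3 + 4 + 2 + 1 = 16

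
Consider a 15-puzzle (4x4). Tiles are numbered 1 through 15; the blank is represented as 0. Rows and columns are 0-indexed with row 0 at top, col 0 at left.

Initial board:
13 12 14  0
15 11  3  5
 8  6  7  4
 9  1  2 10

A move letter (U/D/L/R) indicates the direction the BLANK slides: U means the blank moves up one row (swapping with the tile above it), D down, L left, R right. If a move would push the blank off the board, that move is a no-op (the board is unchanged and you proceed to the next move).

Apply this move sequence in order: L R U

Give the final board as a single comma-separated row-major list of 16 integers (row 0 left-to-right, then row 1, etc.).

After move 1 (L):
13 12  0 14
15 11  3  5
 8  6  7  4
 9  1  2 10

After move 2 (R):
13 12 14  0
15 11  3  5
 8  6  7  4
 9  1  2 10

After move 3 (U):
13 12 14  0
15 11  3  5
 8  6  7  4
 9  1  2 10

Answer: 13, 12, 14, 0, 15, 11, 3, 5, 8, 6, 7, 4, 9, 1, 2, 10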